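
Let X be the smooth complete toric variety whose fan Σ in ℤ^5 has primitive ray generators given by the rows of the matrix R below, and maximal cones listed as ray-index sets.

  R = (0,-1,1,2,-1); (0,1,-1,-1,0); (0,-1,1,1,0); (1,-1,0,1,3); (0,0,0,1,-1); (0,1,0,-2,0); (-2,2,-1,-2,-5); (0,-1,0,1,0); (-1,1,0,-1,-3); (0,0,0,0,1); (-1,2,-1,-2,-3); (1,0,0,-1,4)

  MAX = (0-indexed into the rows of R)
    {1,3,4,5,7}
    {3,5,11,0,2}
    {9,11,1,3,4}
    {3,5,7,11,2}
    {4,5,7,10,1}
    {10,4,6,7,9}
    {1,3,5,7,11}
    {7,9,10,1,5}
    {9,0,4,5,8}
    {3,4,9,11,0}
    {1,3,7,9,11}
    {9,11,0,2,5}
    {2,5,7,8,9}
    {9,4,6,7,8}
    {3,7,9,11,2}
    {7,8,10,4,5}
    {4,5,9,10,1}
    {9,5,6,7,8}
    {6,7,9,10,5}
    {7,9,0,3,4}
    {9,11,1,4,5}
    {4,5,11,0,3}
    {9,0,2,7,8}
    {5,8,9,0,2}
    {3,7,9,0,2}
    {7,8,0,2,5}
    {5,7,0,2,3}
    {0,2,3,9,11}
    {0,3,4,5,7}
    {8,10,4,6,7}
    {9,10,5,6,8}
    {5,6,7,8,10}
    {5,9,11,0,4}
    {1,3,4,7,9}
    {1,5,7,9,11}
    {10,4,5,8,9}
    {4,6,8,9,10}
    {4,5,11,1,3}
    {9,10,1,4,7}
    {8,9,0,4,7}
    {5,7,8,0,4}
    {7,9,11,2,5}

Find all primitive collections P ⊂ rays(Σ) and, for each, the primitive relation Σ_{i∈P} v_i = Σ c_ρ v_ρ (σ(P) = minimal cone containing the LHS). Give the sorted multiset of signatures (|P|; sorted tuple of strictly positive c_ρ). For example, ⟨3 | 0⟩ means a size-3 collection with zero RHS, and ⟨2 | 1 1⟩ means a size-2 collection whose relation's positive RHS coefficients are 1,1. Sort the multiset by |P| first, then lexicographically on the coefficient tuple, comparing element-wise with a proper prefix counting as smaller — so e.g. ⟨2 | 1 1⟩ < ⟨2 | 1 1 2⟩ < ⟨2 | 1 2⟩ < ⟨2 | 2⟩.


The 22 primitive collections of Σ (r=12, n=5):

  {1,2}:  v_{1} + v_{2} = 0  so sig = ⟨2 | 0⟩
  {3,8}:  v_{3} + v_{8} = 0  so sig = ⟨2 | 0⟩
  {0,1}:  v_{0} + v_{1} = v_{4}  so sig = ⟨2 | 1⟩
  {1,8}:  v_{1} + v_{8} = v_{10}  so sig = ⟨2 | 1⟩
  {2,4}:  v_{2} + v_{4} = v_{0}  so sig = ⟨2 | 1⟩
  {2,10}:  v_{2} + v_{10} = v_{8}  so sig = ⟨2 | 1⟩
  {3,10}:  v_{3} + v_{10} = v_{1}  so sig = ⟨2 | 1⟩
  {0,10}:  v_{0} + v_{10} = v_{4} + v_{8}  so sig = ⟨2 | 1 1⟩
  {8,11}:  v_{8} + v_{11} = v_{5} + v_{9}  so sig = ⟨2 | 1 1⟩
  {3,6}:  v_{3} + v_{6} = v_{7} + v_{9} + v_{10}  so sig = ⟨2 | 1 1 1⟩
  {10,11}:  v_{10} + v_{11} = v_{1} + v_{5} + v_{9}  so sig = ⟨2 | 1 1 1⟩
  {0,6}:  v_{0} + v_{6} = v_{4} + v_{7} + 2·v_{8} + v_{9}  so sig = ⟨2 | 1 1 1 2⟩
  {6,11}:  v_{6} + v_{11} = v_{5} + v_{7} + 2·v_{9} + v_{10}  so sig = ⟨2 | 1 1 1 2⟩
  {1,6}:  v_{1} + v_{6} = v_{7} + v_{9} + 2·v_{10}  so sig = ⟨2 | 1 1 2⟩
  {2,6}:  v_{2} + v_{6} = v_{7} + 2·v_{8} + v_{9}  so sig = ⟨2 | 1 1 2⟩
  {3,5,9}:  v_{3} + v_{5} + v_{9} = v_{11}  so sig = ⟨3 | 1⟩
  {4,7,11}:  v_{4} + v_{7} + v_{11} = v_{3}  so sig = ⟨3 | 1⟩
  {0,7,11}:  v_{0} + v_{7} + v_{11} = v_{2} + v_{3}  so sig = ⟨3 | 1 1⟩
  {4,5,6}:  v_{4} + v_{5} + v_{6} = v_{8} + v_{10}  so sig = ⟨3 | 1 1⟩
  {4,5,7,9}:  v_{4} + v_{5} + v_{7} + v_{9} = 0  so sig = ⟨4 | 0⟩
  {0,5,7,9}:  v_{0} + v_{5} + v_{7} + v_{9} = v_{2}  so sig = ⟨4 | 1⟩
  {7,8,9,10}:  v_{7} + v_{8} + v_{9} + v_{10} = v_{6}  so sig = ⟨4 | 1⟩

Sorted signature multiset PRS(X):
[⟨2 | 0⟩, ⟨2 | 0⟩, ⟨2 | 1⟩, ⟨2 | 1⟩, ⟨2 | 1⟩, ⟨2 | 1⟩, ⟨2 | 1⟩, ⟨2 | 1 1⟩, ⟨2 | 1 1⟩, ⟨2 | 1 1 1⟩, ⟨2 | 1 1 1⟩, ⟨2 | 1 1 1 2⟩, ⟨2 | 1 1 1 2⟩, ⟨2 | 1 1 2⟩, ⟨2 | 1 1 2⟩, ⟨3 | 1⟩, ⟨3 | 1⟩, ⟨3 | 1 1⟩, ⟨3 | 1 1⟩, ⟨4 | 0⟩, ⟨4 | 1⟩, ⟨4 | 1⟩]


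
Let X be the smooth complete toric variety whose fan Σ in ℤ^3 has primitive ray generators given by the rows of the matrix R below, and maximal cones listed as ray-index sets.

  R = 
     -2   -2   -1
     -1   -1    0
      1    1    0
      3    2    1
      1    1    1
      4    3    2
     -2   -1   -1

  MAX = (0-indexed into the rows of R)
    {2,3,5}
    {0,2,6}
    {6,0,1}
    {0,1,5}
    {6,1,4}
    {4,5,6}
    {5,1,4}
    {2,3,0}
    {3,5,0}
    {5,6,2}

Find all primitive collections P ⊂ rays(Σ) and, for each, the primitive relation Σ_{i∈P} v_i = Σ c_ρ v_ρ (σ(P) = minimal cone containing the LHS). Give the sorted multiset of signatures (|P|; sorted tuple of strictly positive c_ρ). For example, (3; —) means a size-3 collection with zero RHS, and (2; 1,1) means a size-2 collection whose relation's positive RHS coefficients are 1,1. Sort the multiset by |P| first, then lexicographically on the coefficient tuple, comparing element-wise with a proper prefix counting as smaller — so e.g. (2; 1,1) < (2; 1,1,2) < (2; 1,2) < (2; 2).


Minimal non-faces — 9 found among 7 rays, 10 max cones:

  P = {1,2}:  v_{1} + v_{2} = 0  so sig = (2; —)
  P = {0,4}:  v_{0} + v_{4} = v_{1}  so sig = (2; 1)
  P = {3,4}:  v_{3} + v_{4} = v_{5}  so sig = (2; 1)
  P = {3,6}:  v_{3} + v_{6} = v_{2}  so sig = (2; 1)
  P = {1,3}:  v_{1} + v_{3} = v_{0} + v_{5}  so sig = (2; 1,1)
  P = {2,4}:  v_{2} + v_{4} = v_{5} + v_{6}  so sig = (2; 1,1)
  P = {0,5,6}:  v_{0} + v_{5} + v_{6} = 0  so sig = (3; —)
  P = {0,2,5}:  v_{0} + v_{2} + v_{5} = v_{3}  so sig = (3; 1)
  P = {1,5,6}:  v_{1} + v_{5} + v_{6} = v_{4}  so sig = (3; 1)

so the primitive-relation signature multiset is
[(2; —), (2; 1), (2; 1), (2; 1), (2; 1,1), (2; 1,1), (3; —), (3; 1), (3; 1)]


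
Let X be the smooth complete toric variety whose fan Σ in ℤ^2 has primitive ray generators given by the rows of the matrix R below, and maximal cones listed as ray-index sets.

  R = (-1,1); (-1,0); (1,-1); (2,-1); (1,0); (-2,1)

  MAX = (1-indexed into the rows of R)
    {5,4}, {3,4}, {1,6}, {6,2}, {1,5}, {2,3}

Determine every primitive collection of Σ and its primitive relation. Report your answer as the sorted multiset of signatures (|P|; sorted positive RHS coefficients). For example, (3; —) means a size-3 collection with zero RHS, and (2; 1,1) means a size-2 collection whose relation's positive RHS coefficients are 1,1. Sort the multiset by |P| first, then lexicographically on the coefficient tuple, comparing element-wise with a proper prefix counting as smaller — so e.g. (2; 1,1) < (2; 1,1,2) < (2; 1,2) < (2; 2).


|primitive collections| = 9. Relations:

  P = {1,3}:  v_{1} + v_{3} = 0 ; sig = (2; —)
  P = {2,5}:  v_{2} + v_{5} = 0 ; sig = (2; —)
  P = {4,6}:  v_{4} + v_{6} = 0 ; sig = (2; —)
  P = {1,2}:  v_{1} + v_{2} = v_{6} ; sig = (2; 1)
  P = {1,4}:  v_{1} + v_{4} = v_{5} ; sig = (2; 1)
  P = {2,4}:  v_{2} + v_{4} = v_{3} ; sig = (2; 1)
  P = {3,5}:  v_{3} + v_{5} = v_{4} ; sig = (2; 1)
  P = {3,6}:  v_{3} + v_{6} = v_{2} ; sig = (2; 1)
  P = {5,6}:  v_{5} + v_{6} = v_{1} ; sig = (2; 1)

Hence PRS(X_Σ) =
    |P|=2: 9 collections, coeffs (), (), (), (1), (1), (1), (1), (1), (1)


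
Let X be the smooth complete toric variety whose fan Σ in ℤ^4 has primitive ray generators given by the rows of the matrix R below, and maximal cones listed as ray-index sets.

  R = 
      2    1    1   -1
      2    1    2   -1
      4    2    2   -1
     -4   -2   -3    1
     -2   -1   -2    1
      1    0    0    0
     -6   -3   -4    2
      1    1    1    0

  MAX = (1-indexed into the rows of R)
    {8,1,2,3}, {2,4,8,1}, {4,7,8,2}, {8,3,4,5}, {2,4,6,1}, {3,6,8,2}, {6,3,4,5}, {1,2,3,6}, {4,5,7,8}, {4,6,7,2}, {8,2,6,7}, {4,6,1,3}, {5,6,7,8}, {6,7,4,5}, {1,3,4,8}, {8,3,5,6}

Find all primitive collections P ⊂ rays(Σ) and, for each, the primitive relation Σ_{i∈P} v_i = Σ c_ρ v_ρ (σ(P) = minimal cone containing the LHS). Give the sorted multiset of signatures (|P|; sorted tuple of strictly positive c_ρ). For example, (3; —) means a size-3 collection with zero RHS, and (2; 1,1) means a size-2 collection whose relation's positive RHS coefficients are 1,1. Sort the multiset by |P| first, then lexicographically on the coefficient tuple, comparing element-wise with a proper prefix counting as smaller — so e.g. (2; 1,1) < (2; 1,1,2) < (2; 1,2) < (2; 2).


Δ(Σ) — 8 vertices, 7 min non-faces:

  P = {2,5}:  v_{2} + v_{5} = 0  ⇒ sig = (2; —)
  P = {1,7}:  v_{1} + v_{7} = v_{4}  ⇒ sig = (2; 1)
  P = {3,7}:  v_{3} + v_{7} = v_{5}  ⇒ sig = (2; 1)
  P = {1,5}:  v_{1} + v_{5} = v_{3} + v_{4}  ⇒ sig = (2; 1,1)
  P = {1,6,8}:  v_{1} + v_{6} + v_{8} = v_{3}  ⇒ sig = (3; 1)
  P = {2,3,4}:  v_{2} + v_{3} + v_{4} = v_{1}  ⇒ sig = (3; 1)
  P = {4,6,8}:  v_{4} + v_{6} + v_{8} = v_{5}  ⇒ sig = (3; 1)

Hence PRS(X_Σ) =
{ (2; —),  (2; 1) ×2,  (2; 1,1),  (3; 1) ×3 }


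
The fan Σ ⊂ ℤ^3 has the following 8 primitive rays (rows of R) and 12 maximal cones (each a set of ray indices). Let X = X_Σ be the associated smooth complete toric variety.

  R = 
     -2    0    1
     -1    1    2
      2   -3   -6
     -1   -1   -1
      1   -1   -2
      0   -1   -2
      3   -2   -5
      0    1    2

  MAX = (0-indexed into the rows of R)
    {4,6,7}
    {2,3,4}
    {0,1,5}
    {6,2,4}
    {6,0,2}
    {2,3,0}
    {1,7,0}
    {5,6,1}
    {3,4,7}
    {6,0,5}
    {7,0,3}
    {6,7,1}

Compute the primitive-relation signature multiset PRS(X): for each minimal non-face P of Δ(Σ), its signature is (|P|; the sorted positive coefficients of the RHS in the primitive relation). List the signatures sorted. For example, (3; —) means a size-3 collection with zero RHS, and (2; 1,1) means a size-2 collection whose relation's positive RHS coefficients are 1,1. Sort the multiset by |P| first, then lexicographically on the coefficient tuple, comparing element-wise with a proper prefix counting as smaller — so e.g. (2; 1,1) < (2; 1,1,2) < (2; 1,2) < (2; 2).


12 collections generate NE(X_Σ); each relation:

  • {1,4}:  v_{1} + v_{4} = 0  so sig = (2; —)
  • {5,7}:  v_{5} + v_{7} = 0  so sig = (2; —)
  • {0,4}:  v_{0} + v_{4} = v_{3}  so sig = (2; 1)
  • {1,3}:  v_{1} + v_{3} = v_{0}  so sig = (2; 1)
  • {3,6}:  v_{3} + v_{6} = v_{2}  so sig = (2; 1)
  • {1,2}:  v_{1} + v_{2} = v_{0} + v_{6}  so sig = (2; 1,1)
  • {4,5}:  v_{4} + v_{5} = v_{0} + v_{6}  so sig = (2; 1,1)
  • {3,5}:  v_{3} + v_{5} = 2·v_{0} + v_{6}  so sig = (2; 1,2)
  • {2,7}:  v_{2} + v_{7} = 2·v_{4}  so sig = (2; 2)
  • {2,5}:  v_{2} + v_{5} = 2·v_{0} + 2·v_{6}  so sig = (2; 2,2)
  • {0,1,6}:  v_{0} + v_{1} + v_{6} = v_{5}  so sig = (3; 1)
  • {0,6,7}:  v_{0} + v_{6} + v_{7} = v_{4}  so sig = (3; 1)

Sorted signature multiset PRS(X):
[(2; —), (2; —), (2; 1), (2; 1), (2; 1), (2; 1,1), (2; 1,1), (2; 1,2), (2; 2), (2; 2,2), (3; 1), (3; 1)]


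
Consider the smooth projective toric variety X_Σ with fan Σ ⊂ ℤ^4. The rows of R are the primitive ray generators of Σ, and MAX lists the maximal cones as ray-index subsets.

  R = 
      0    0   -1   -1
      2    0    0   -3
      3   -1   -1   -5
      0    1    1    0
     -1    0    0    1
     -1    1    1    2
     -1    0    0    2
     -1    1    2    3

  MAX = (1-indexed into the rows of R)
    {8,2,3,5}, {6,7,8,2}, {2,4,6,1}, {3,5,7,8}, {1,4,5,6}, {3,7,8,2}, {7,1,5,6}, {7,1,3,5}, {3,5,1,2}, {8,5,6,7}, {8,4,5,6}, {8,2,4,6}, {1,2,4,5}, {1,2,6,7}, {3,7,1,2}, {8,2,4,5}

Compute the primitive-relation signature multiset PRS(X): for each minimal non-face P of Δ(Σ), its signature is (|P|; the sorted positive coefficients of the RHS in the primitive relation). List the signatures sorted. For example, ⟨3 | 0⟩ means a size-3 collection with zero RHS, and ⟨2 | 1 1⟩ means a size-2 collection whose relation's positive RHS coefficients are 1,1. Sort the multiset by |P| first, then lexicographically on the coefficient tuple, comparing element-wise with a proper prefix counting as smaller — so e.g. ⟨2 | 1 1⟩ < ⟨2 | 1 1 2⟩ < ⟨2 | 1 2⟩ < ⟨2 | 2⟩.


Primitive collections (6):

  {1,8}:  v_{1} + v_{8} = v_{6} ; sig = ⟨2 | 1⟩
  {3,6}:  v_{3} + v_{6} = v_{2} ; sig = ⟨2 | 1⟩
  {4,7}:  v_{4} + v_{7} = v_{6} ; sig = ⟨2 | 1⟩
  {3,4}:  v_{3} + v_{4} = 2·v_{2} + v_{5} ; sig = ⟨2 | 1 2⟩
  {2,5,7}:  v_{2} + v_{5} + v_{7} = 0 ; sig = ⟨3 | 0⟩
  {2,5,6}:  v_{2} + v_{5} + v_{6} = v_{4} ; sig = ⟨3 | 1⟩

Sorted signature multiset PRS(X):
    ⟨2 | 1⟩
    ⟨2 | 1⟩
    ⟨2 | 1⟩
    ⟨2 | 1 2⟩
    ⟨3 | 0⟩
    ⟨3 | 1⟩


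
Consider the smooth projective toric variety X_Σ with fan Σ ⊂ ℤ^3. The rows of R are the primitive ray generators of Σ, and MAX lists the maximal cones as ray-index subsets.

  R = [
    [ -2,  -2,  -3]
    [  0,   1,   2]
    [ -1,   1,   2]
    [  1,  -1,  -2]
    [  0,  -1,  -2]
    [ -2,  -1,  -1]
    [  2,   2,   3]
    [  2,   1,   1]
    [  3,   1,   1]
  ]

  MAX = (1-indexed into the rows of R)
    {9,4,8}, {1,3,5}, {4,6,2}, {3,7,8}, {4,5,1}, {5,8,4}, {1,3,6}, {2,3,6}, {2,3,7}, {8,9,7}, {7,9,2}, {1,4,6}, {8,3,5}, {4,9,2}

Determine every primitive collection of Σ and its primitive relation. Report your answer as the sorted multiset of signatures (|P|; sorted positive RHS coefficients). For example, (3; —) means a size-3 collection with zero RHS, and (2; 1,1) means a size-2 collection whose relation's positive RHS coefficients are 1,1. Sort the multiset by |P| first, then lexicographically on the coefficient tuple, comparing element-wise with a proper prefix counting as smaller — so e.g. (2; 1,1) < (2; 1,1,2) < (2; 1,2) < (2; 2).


15 minimal non-faces of Δ(Σ) (on 9 rays):

  {1,7}:  v_{1} + v_{7} = 0  →  sig = (2; —)
  {2,5}:  v_{2} + v_{5} = 0  →  sig = (2; —)
  {3,4}:  v_{3} + v_{4} = 0  →  sig = (2; —)
  {6,8}:  v_{6} + v_{8} = 0  →  sig = (2; —)
  {1,2}:  v_{1} + v_{2} = v_{6}  →  sig = (2; 1)
  {1,8}:  v_{1} + v_{8} = v_{5}  →  sig = (2; 1)
  {1,9}:  v_{1} + v_{9} = v_{4}  →  sig = (2; 1)
  {2,8}:  v_{2} + v_{8} = v_{7}  →  sig = (2; 1)
  {3,9}:  v_{3} + v_{9} = v_{7}  →  sig = (2; 1)
  {4,7}:  v_{4} + v_{7} = v_{9}  →  sig = (2; 1)
  {5,6}:  v_{5} + v_{6} = v_{1}  →  sig = (2; 1)
  {5,7}:  v_{5} + v_{7} = v_{8}  →  sig = (2; 1)
  {6,7}:  v_{6} + v_{7} = v_{2}  →  sig = (2; 1)
  {5,9}:  v_{5} + v_{9} = v_{4} + v_{8}  →  sig = (2; 1,1)
  {6,9}:  v_{6} + v_{9} = v_{2} + v_{4}  →  sig = (2; 1,1)

Hence PRS(X_Σ) =
[(2; —), (2; —), (2; —), (2; —), (2; 1), (2; 1), (2; 1), (2; 1), (2; 1), (2; 1), (2; 1), (2; 1), (2; 1), (2; 1,1), (2; 1,1)]


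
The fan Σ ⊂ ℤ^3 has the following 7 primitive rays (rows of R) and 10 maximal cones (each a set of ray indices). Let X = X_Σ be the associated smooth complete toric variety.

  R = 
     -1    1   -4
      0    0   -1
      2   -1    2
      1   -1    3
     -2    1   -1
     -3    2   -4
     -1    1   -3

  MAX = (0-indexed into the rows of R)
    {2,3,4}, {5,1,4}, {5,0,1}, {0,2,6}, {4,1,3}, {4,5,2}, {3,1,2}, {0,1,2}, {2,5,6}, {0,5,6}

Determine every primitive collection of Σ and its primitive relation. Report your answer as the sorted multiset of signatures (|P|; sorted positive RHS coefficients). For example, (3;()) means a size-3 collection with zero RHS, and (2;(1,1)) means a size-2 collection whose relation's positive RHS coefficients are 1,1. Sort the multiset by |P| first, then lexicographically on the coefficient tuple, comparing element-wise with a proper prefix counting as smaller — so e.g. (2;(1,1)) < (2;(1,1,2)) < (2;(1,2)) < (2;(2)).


9 collections generate NE(X_Σ); each relation:

  P={3,6}:  v_{3} + v_{6} = 0  so sig = (2;())
  P={0,3}:  v_{0} + v_{3} = v_{1}  so sig = (2;(1))
  P={1,6}:  v_{1} + v_{6} = v_{0}  so sig = (2;(1))
  P={3,5}:  v_{3} + v_{5} = v_{4}  so sig = (2;(1))
  P={4,6}:  v_{4} + v_{6} = v_{5}  so sig = (2;(1))
  P={0,4}:  v_{0} + v_{4} = v_{1} + v_{5}  so sig = (2;(1,1))
  P={1,2,4}:  v_{1} + v_{2} + v_{4} = 0  so sig = (3;())
  P={1,2,5}:  v_{1} + v_{2} + v_{5} = v_{6}  so sig = (3;(1))
  P={0,2,5}:  v_{0} + v_{2} + v_{5} = 2·v_{6}  so sig = (3;(2))

Sorted signature multiset PRS(X):
{ (2;()),  (2;(1)) ×4,  (2;(1,1)),  (3;()),  (3;(1)),  (3;(2)) }


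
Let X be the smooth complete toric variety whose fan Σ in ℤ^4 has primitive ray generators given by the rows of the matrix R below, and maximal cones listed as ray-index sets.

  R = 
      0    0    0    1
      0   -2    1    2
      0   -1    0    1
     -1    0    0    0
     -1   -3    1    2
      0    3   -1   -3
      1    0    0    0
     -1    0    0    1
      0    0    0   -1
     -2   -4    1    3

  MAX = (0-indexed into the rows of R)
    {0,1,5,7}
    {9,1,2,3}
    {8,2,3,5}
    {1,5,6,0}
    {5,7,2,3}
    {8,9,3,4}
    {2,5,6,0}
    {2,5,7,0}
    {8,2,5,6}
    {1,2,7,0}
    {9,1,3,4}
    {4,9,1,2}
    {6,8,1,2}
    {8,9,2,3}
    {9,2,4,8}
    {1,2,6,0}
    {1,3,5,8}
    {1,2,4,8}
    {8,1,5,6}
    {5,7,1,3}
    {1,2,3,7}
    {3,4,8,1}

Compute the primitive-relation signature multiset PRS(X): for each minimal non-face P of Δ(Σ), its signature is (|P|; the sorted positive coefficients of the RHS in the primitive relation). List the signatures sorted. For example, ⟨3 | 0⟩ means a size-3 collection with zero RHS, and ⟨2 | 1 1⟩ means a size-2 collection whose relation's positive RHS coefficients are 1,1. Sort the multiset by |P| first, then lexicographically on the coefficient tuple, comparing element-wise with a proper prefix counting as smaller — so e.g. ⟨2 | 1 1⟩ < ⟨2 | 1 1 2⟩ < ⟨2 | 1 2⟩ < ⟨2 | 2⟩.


Primitive collections (17):

  {0,8}:  v_{0} + v_{8} = 0  so sig = ⟨2 | 0⟩
  {3,6}:  v_{3} + v_{6} = 0  so sig = ⟨2 | 0⟩
  {0,3}:  v_{0} + v_{3} = v_{7}  so sig = ⟨2 | 1⟩
  {6,7}:  v_{6} + v_{7} = v_{0}  so sig = ⟨2 | 1⟩
  {7,8}:  v_{7} + v_{8} = v_{3}  so sig = ⟨2 | 1⟩
  {4,5}:  v_{4} + v_{5} = v_{3} + v_{8}  so sig = ⟨2 | 1 1⟩
  {6,9}:  v_{6} + v_{9} = v_{2} + v_{4}  so sig = ⟨2 | 1 1⟩
  {0,4}:  v_{0} + v_{4} = v_{1} + v_{2} + v_{3}  so sig = ⟨2 | 1 1 1⟩
  {4,6}:  v_{4} + v_{6} = v_{1} + v_{2} + v_{8}  so sig = ⟨2 | 1 1 1⟩
  {4,7}:  v_{4} + v_{7} = v_{1} + v_{2} + 2·v_{3}  so sig = ⟨2 | 1 1 2⟩
  {5,9}:  v_{5} + v_{9} = v_{2} + 2·v_{3} + v_{8}  so sig = ⟨2 | 1 1 2⟩
  {0,9}:  v_{0} + v_{9} = v_{1} + 2·v_{2} + 2·v_{3}  so sig = ⟨2 | 1 2 2⟩
  {7,9}:  v_{7} + v_{9} = v_{1} + 2·v_{2} + 3·v_{3}  so sig = ⟨2 | 1 2 3⟩
  {1,2,5}:  v_{1} + v_{2} + v_{5} = 0  so sig = ⟨3 | 0⟩
  {2,3,4}:  v_{2} + v_{3} + v_{4} = v_{9}  so sig = ⟨3 | 1⟩
  {1,8,9}:  v_{1} + v_{8} + v_{9} = 2·v_{4}  so sig = ⟨3 | 2⟩
  {1,2,3,8}:  v_{1} + v_{2} + v_{3} + v_{8} = v_{4}  so sig = ⟨4 | 1⟩

Hence PRS(X_Σ) =
{ ⟨2 | 0⟩ ×2,  ⟨2 | 1⟩ ×3,  ⟨2 | 1 1⟩ ×2,  ⟨2 | 1 1 1⟩ ×2,  ⟨2 | 1 1 2⟩ ×2,  ⟨2 | 1 2 2⟩,  ⟨2 | 1 2 3⟩,  ⟨3 | 0⟩,  ⟨3 | 1⟩,  ⟨3 | 2⟩,  ⟨4 | 1⟩ }


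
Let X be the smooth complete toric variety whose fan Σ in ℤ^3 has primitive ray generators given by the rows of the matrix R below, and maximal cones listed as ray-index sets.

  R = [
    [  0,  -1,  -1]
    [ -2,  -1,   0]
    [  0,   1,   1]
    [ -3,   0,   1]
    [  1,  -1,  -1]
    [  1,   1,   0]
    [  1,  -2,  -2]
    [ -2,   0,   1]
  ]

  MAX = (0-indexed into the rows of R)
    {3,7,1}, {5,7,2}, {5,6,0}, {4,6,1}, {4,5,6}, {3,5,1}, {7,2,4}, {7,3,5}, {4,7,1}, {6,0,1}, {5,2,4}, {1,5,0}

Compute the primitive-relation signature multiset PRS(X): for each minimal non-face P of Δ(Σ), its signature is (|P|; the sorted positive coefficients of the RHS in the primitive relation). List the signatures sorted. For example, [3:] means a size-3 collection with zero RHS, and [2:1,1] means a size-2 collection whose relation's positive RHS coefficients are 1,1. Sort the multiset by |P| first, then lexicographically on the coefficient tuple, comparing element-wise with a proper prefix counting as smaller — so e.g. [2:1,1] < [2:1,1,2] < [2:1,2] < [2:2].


|primitive collections| = 14. Relations:

  P={0,2}:  v_{0} + v_{2} = 0 ; sig = [2:]
  P={0,4}:  v_{0} + v_{4} = v_{6} ; sig = [2:1]
  P={0,7}:  v_{0} + v_{7} = v_{1} ; sig = [2:1]
  P={1,2}:  v_{1} + v_{2} = v_{7} ; sig = [2:1]
  P={2,6}:  v_{2} + v_{6} = v_{4} ; sig = [2:1]
  P={3,4}:  v_{3} + v_{4} = v_{1} ; sig = [2:1]
  P={3,6}:  v_{3} + v_{6} = v_{0} + v_{1} ; sig = [2:1,1]
  P={6,7}:  v_{6} + v_{7} = v_{1} + v_{4} ; sig = [2:1,1]
  P={0,3}:  v_{0} + v_{3} = 2·v_{1} + v_{5} ; sig = [2:1,2]
  P={2,3}:  v_{2} + v_{3} = v_{5} + 2·v_{7} ; sig = [2:1,2]
  P={4,5,7}:  v_{4} + v_{5} + v_{7} = 0 ; sig = [3:]
  P={1,4,5}:  v_{1} + v_{4} + v_{5} = v_{0} ; sig = [3:1]
  P={1,5,7}:  v_{1} + v_{5} + v_{7} = v_{3} ; sig = [3:1]
  P={1,5,6}:  v_{1} + v_{5} + v_{6} = 2·v_{0} ; sig = [3:2]

Sorted signature multiset PRS(X):
{ [2:],  [2:1] ×5,  [2:1,1] ×2,  [2:1,2] ×2,  [3:],  [3:1] ×2,  [3:2] }


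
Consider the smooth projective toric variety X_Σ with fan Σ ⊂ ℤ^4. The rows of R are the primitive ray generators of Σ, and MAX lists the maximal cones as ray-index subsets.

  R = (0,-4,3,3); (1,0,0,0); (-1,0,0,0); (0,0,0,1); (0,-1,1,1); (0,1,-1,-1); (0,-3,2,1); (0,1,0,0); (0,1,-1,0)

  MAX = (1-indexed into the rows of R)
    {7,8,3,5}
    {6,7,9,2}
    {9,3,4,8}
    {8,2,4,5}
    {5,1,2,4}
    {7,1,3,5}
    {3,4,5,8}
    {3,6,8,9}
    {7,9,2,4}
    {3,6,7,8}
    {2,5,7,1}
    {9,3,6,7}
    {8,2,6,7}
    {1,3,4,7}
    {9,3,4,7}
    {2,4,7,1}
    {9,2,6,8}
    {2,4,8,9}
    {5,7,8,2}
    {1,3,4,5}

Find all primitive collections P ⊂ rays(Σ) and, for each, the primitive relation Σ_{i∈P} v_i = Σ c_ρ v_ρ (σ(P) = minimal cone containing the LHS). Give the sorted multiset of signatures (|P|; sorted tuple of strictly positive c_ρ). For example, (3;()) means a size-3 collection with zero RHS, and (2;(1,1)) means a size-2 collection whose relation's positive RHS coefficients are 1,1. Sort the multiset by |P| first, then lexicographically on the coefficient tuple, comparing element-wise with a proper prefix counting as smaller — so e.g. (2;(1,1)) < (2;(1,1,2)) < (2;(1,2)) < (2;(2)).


Δ(Σ) — 9 vertices, 10 min non-faces:

  • {2,3}:  v_{2} + v_{3} = 0  →  sig = (2;())
  • {5,6}:  v_{5} + v_{6} = 0  →  sig = (2;())
  • {4,6}:  v_{4} + v_{6} = v_{9}  →  sig = (2;(1))
  • {5,9}:  v_{5} + v_{9} = v_{4}  →  sig = (2;(1))
  • {1,6}:  v_{1} + v_{6} = v_{4} + v_{7}  →  sig = (2;(1,1))
  • {1,9}:  v_{1} + v_{9} = 2·v_{4} + v_{7}  →  sig = (2;(1,2))
  • {1,8}:  v_{1} + v_{8} = 3·v_{5}  →  sig = (2;(3))
  • {4,5,7}:  v_{4} + v_{5} + v_{7} = v_{1}  →  sig = (3;(1))
  • {7,8,9}:  v_{7} + v_{8} + v_{9} = v_{5}  →  sig = (3;(1))
  • {4,7,8}:  v_{4} + v_{7} + v_{8} = 2·v_{5}  →  sig = (3;(2))

Hence PRS(X_Σ) =
    |P|=2: 7 collections, coeffs (), (), (1), (1), (1,1), (1,2), (3)
    |P|=3: 3 collections, coeffs (1), (1), (2)


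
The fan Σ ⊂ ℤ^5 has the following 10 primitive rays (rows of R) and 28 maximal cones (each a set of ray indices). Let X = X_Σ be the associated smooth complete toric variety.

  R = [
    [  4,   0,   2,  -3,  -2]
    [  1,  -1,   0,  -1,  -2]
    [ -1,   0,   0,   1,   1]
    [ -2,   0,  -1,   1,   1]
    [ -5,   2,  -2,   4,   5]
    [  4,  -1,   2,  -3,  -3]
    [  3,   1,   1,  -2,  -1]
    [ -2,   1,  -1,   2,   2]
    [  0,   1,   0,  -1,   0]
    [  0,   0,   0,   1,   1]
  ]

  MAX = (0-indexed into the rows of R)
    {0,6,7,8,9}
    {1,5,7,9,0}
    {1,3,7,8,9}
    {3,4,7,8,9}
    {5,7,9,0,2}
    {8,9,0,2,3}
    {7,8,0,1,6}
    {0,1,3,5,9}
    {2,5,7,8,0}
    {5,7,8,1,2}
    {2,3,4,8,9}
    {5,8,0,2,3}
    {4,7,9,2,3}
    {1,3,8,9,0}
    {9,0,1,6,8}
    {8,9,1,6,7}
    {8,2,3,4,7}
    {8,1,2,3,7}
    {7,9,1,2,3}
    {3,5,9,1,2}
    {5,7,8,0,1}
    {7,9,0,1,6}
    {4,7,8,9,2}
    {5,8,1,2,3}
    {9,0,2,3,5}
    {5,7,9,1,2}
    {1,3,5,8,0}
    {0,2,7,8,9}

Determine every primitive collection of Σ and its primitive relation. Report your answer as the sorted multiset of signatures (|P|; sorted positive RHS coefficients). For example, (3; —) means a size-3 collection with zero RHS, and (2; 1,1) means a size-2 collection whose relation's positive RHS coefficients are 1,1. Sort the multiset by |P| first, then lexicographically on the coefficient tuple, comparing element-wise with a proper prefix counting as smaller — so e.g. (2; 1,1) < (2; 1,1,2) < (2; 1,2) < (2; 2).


Primitive collections (14):

  {1,4}:  v_{1} + v_{4} = v_{3} + v_{7}  so sig = (2; 1,1)
  {2,6}:  v_{2} + v_{6} = v_{0} + v_{7}  so sig = (2; 1,1)
  {4,5}:  v_{4} + v_{5} = v_{2} + v_{8} + v_{9}  so sig = (2; 1,1,1)
  {5,6}:  v_{5} + v_{6} = 2·v_{0} + v_{1} + v_{7}  so sig = (2; 1,1,2)
  {0,4}:  v_{0} + v_{4} = v_{2} + 2·v_{8} + 2·v_{9}  so sig = (2; 1,2,2)
  {3,6}:  v_{3} + v_{6} = v_{1} + 2·v_{8} + 2·v_{9}  so sig = (2; 1,2,2)
  {4,6}:  v_{4} + v_{6} = v_{7} + 2·v_{8} + 2·v_{9}  so sig = (2; 1,2,2)
  {3,5,7}:  v_{3} + v_{5} + v_{7} = 0  so sig = (3; —)
  {0,1,2}:  v_{0} + v_{1} + v_{2} = v_{5}  so sig = (3; 1)
  {5,8,9}:  v_{5} + v_{8} + v_{9} = v_{0}  so sig = (3; 1)
  {0,3,7}:  v_{0} + v_{3} + v_{7} = v_{8} + v_{9}  so sig = (3; 1,1)
  {1,2,8,9}:  v_{1} + v_{2} + v_{8} + v_{9} = 0  so sig = (4; —)
  {0,1,7,8,9}:  v_{0} + v_{1} + v_{7} + v_{8} + v_{9} = v_{6}  so sig = (5; 1)
  {2,3,7,8,9}:  v_{2} + v_{3} + v_{7} + v_{8} + v_{9} = v_{4}  so sig = (5; 1)

so the primitive-relation signature multiset is
{ (2; 1,1) ×2,  (2; 1,1,1),  (2; 1,1,2),  (2; 1,2,2) ×3,  (3; —),  (3; 1) ×2,  (3; 1,1),  (4; —),  (5; 1) ×2 }


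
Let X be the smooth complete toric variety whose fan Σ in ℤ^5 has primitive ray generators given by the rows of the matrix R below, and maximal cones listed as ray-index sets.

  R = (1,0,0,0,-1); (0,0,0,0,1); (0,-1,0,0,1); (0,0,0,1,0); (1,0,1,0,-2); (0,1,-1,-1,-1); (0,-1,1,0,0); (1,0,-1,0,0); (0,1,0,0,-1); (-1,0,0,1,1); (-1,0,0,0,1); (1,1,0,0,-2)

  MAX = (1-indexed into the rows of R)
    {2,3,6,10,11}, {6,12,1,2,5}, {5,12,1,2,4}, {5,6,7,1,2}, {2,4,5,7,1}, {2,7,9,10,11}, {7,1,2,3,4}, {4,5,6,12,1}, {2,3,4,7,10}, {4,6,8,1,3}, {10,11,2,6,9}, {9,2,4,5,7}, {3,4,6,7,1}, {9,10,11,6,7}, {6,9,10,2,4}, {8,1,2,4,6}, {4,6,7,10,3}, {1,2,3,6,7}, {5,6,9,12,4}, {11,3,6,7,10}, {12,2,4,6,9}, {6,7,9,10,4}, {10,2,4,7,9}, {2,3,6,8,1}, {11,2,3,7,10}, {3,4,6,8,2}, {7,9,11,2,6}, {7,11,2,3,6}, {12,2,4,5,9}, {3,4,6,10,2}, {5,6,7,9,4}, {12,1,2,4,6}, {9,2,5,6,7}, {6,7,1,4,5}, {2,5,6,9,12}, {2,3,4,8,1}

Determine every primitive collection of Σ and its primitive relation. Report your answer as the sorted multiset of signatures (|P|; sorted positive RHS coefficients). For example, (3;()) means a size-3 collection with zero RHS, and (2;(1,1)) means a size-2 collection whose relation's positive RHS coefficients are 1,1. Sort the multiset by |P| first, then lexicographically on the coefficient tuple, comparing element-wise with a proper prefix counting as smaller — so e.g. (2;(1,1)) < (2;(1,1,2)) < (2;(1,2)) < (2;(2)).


22 collections generate NE(X_Σ); each relation:

  P={1,11}:  v_{1} + v_{11} = 0  →  sig = (2;())
  P={3,9}:  v_{3} + v_{9} = 0  →  sig = (2;())
  P={1,9}:  v_{1} + v_{9} = v_{12}  →  sig = (2;(1))
  P={1,10}:  v_{1} + v_{10} = v_{4}  →  sig = (2;(1))
  P={3,12}:  v_{3} + v_{12} = v_{1}  →  sig = (2;(1))
  P={4,11}:  v_{4} + v_{11} = v_{10}  →  sig = (2;(1))
  P={7,12}:  v_{7} + v_{12} = v_{5}  →  sig = (2;(1))
  P={11,12}:  v_{11} + v_{12} = v_{9}  →  sig = (2;(1))
  P={3,5}:  v_{3} + v_{5} = v_{1} + v_{7}  →  sig = (2;(1,1))
  P={5,11}:  v_{5} + v_{11} = v_{7} + v_{9}  →  sig = (2;(1,1))
  P={7,8}:  v_{7} + v_{8} = v_{1} + v_{3}  →  sig = (2;(1,1))
  P={10,12}:  v_{10} + v_{12} = v_{4} + v_{9}  →  sig = (2;(1,1))
  P={5,10}:  v_{5} + v_{10} = v_{4} + v_{7} + v_{9}  →  sig = (2;(1,1,1))
  P={8,9}:  v_{8} + v_{9} = v_{1} + v_{2} + v_{4} + v_{6}  →  sig = (2;(1,1,1,1))
  P={8,11}:  v_{8} + v_{11} = v_{2} + v_{3} + v_{4} + v_{6}  →  sig = (2;(1,1,1,1))
  P={8,10}:  v_{8} + v_{10} = v_{2} + v_{3} + 2·v_{4} + v_{6}  →  sig = (2;(1,1,1,2))
  P={8,12}:  v_{8} + v_{12} = 2·v_{1} + v_{2} + v_{4} + v_{6}  →  sig = (2;(1,1,1,2))
  P={5,8}:  v_{5} + v_{8} = 2·v_{1}  →  sig = (2;(2))
  P={2,4,6,7}:  v_{2} + v_{4} + v_{6} + v_{7} = 0  →  sig = (4;())
  P={2,4,5,6}:  v_{2} + v_{4} + v_{5} + v_{6} = v_{12}  →  sig = (4;(1))
  P={2,6,7,10}:  v_{2} + v_{6} + v_{7} + v_{10} = v_{11}  →  sig = (4;(1))
  P={1,2,3,4,6}:  v_{1} + v_{2} + v_{3} + v_{4} + v_{6} = v_{8}  →  sig = (5;(1))

Hence PRS(X_Σ) =
    (2;())
    (2;())
    (2;(1))
    (2;(1))
    (2;(1))
    (2;(1))
    (2;(1))
    (2;(1))
    (2;(1,1))
    (2;(1,1))
    (2;(1,1))
    (2;(1,1))
    (2;(1,1,1))
    (2;(1,1,1,1))
    (2;(1,1,1,1))
    (2;(1,1,1,2))
    (2;(1,1,1,2))
    (2;(2))
    (4;())
    (4;(1))
    (4;(1))
    (5;(1))


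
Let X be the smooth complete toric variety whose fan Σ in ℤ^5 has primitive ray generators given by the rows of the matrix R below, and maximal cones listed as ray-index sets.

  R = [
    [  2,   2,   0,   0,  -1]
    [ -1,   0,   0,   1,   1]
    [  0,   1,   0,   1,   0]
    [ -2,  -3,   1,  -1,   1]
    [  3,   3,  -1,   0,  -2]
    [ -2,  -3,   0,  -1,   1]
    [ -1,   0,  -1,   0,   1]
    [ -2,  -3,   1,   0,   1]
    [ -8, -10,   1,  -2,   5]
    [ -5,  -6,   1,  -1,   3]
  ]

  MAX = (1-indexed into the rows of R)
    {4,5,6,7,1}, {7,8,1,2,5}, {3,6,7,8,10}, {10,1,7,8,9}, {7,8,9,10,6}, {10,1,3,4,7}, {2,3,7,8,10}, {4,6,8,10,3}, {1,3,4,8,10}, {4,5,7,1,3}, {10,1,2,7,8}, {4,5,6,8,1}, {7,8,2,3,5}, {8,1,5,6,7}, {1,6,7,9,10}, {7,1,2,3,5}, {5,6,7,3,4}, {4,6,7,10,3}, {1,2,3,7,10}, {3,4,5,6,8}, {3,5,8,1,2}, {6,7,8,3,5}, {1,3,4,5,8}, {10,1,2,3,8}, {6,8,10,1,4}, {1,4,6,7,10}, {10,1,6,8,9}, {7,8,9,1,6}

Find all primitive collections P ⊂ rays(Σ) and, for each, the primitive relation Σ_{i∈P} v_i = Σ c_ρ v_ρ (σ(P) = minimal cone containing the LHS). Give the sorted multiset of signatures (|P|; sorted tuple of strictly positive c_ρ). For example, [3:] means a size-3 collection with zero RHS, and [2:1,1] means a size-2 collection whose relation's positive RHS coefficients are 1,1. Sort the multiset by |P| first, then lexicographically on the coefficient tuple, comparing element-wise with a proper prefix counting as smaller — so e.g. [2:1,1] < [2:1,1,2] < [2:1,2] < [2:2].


The 11 primitive collections of Σ (r=10, n=5):

  • {5,10}:  v_{5} + v_{10} = v_{6}  ⇒ sig = [2:1]
  • {2,6}:  v_{2} + v_{6} = v_{7} + v_{8}  ⇒ sig = [2:1,1]
  • {2,4}:  v_{2} + v_{4} = v_{1} + v_{3} + v_{10}  ⇒ sig = [2:1,1,1]
  • {3,9}:  v_{3} + v_{9} = v_{7} + v_{8} + v_{10}  ⇒ sig = [2:1,1,1]
  • {5,9}:  v_{5} + v_{9} = v_{1} + 2·v_{6} + v_{7} + v_{8}  ⇒ sig = [2:1,1,1,2]
  • {4,9}:  v_{4} + v_{9} = v_{1} + v_{6} + 2·v_{10}  ⇒ sig = [2:1,1,2]
  • {2,9}:  v_{2} + v_{9} = v_{1} + 2·v_{7} + 2·v_{8} + v_{10}  ⇒ sig = [2:1,1,2,2]
  • {1,3,6}:  v_{1} + v_{3} + v_{6} = 0  ⇒ sig = [3:]
  • {4,7,8}:  v_{4} + v_{7} + v_{8} = v_{10}  ⇒ sig = [3:1]
  • {1,3,7,8}:  v_{1} + v_{3} + v_{7} + v_{8} = v_{2}  ⇒ sig = [4:1]
  • {1,6,7,8,10}:  v_{1} + v_{6} + v_{7} + v_{8} + v_{10} = v_{9}  ⇒ sig = [5:1]

Signatures (|P|; sorted positive RHS coefficients), sorted:
{ [2:1],  [2:1,1],  [2:1,1,1] ×2,  [2:1,1,1,2],  [2:1,1,2],  [2:1,1,2,2],  [3:],  [3:1],  [4:1],  [5:1] }


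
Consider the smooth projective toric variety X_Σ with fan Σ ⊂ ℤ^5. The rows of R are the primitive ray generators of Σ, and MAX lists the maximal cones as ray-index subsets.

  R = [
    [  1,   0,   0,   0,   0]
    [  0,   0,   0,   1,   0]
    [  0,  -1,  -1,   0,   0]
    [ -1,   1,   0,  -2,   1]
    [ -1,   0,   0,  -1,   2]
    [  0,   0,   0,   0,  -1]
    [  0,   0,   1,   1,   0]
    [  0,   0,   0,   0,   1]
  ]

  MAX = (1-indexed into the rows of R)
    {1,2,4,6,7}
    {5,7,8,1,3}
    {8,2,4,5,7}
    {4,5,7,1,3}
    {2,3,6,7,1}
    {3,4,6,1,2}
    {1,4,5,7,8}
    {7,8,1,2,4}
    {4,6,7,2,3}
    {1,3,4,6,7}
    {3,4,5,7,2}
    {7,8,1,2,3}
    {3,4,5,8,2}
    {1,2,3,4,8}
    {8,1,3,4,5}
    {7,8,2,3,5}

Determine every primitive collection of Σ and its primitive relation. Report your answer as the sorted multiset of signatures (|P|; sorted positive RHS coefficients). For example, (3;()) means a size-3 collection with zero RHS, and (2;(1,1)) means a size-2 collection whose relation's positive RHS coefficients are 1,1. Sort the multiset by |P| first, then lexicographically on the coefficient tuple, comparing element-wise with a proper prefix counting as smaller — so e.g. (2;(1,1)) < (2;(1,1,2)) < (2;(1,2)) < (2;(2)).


The 5 primitive collections of Σ (r=8, n=5):

  {6,8}:  v_{6} + v_{8} = 0  ⇒ sig = (2;())
  {5,6}:  v_{5} + v_{6} = v_{3} + v_{4} + v_{7}  ⇒ sig = (2;(1,1,1))
  {1,2,5}:  v_{1} + v_{2} + v_{5} = 2·v_{8}  ⇒ sig = (3;(2))
  {3,4,7,8}:  v_{3} + v_{4} + v_{7} + v_{8} = v_{5}  ⇒ sig = (4;(1))
  {1,2,3,4,7}:  v_{1} + v_{2} + v_{3} + v_{4} + v_{7} = v_{8}  ⇒ sig = (5;(1))

Sorted signature multiset PRS(X):
{ (2;()),  (2;(1,1,1)),  (3;(2)),  (4;(1)),  (5;(1)) }


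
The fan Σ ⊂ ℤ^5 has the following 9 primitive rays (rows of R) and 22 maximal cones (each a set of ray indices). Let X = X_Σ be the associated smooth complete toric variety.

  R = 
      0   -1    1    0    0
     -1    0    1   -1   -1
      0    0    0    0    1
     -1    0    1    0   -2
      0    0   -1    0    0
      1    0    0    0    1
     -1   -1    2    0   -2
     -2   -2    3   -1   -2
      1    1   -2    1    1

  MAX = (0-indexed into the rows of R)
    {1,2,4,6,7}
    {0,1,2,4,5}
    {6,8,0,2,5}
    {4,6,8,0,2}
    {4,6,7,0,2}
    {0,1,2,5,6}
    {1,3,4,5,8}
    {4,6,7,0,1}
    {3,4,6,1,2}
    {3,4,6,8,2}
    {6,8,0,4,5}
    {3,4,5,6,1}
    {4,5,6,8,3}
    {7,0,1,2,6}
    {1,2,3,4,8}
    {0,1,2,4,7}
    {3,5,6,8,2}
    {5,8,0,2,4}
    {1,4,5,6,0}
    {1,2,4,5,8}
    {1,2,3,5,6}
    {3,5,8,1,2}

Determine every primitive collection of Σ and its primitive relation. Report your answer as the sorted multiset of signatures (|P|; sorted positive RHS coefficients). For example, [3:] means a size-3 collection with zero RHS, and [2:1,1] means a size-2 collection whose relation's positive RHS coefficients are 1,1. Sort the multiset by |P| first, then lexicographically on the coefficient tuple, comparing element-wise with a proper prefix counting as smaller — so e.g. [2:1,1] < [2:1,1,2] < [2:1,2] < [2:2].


Primitive collections (9):

  P = {0,3}:  v_{0} + v_{3} = v_{6} ; sig = [2:1]
  P = {7,8}:  v_{7} + v_{8} = v_{2} + v_{4} + v_{6} ; sig = [2:1,1,1]
  P = {3,7}:  v_{3} + v_{7} = v_{1} + v_{2} + v_{4} + 2·v_{6} ; sig = [2:1,1,1,2]
  P = {5,7}:  v_{5} + v_{7} = 2·v_{0} + v_{1} ; sig = [2:1,2]
  P = {0,1,8}:  v_{0} + v_{1} + v_{8} = 0 ; sig = [3:]
  P = {1,6,8}:  v_{1} + v_{6} + v_{8} = v_{3} ; sig = [3:1]
  P = {2,3,4,5}:  v_{2} + v_{3} + v_{4} + v_{5} = 0 ; sig = [4:]
  P = {2,4,5,6}:  v_{2} + v_{4} + v_{5} + v_{6} = v_{0} ; sig = [4:1]
  P = {0,1,2,4,6}:  v_{0} + v_{1} + v_{2} + v_{4} + v_{6} = v_{7} ; sig = [5:1]

Signatures (|P|; sorted positive RHS coefficients), sorted:
[[2:1], [2:1,1,1], [2:1,1,1,2], [2:1,2], [3:], [3:1], [4:], [4:1], [5:1]]


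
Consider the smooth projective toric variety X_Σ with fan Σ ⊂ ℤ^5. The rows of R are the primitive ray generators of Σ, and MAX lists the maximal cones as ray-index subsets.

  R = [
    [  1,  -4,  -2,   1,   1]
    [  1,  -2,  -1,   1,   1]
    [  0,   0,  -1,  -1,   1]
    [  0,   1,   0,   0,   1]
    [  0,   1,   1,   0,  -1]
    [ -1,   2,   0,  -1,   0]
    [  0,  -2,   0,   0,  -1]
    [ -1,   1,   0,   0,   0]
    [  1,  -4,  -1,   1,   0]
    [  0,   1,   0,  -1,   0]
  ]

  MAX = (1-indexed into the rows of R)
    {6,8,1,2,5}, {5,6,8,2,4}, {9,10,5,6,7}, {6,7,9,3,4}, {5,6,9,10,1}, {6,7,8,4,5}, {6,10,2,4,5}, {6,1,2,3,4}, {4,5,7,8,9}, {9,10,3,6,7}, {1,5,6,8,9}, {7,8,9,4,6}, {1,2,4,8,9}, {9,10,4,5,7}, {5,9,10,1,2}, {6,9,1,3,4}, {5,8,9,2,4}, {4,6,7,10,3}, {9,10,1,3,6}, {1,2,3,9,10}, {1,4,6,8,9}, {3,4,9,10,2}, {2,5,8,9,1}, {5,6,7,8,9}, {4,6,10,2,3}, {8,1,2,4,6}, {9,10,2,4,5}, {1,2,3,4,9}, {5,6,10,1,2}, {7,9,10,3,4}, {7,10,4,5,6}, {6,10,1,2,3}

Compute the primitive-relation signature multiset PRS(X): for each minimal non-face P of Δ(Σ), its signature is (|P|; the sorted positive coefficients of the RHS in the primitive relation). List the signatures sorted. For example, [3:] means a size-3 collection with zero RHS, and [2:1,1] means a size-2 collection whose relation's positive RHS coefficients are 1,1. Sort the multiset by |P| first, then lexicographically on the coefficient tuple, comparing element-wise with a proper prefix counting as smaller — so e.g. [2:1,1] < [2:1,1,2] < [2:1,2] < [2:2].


10 minimal non-faces of Δ(Σ) (on 10 rays):

  {2,7}:  v_{2} + v_{7} = v_{9}  ⟹  sig = [2:1]
  {3,5}:  v_{3} + v_{5} = v_{10}  ⟹  sig = [2:1]
  {8,10}:  v_{8} + v_{10} = v_{6}  ⟹  sig = [2:1]
  {3,8}:  v_{3} + v_{8} = v_{4} + 2·v_{6} + v_{9}  ⟹  sig = [2:1,1,2]
  {1,7}:  v_{1} + v_{7} = v_{6} + 2·v_{9}  ⟹  sig = [2:1,2]
  {1,4,5}:  v_{1} + v_{4} + v_{5} = v_{2}  ⟹  sig = [3:1]
  {2,6,9}:  v_{2} + v_{6} + v_{9} = v_{1}  ⟹  sig = [3:1]
  {1,4,10}:  v_{1} + v_{4} + v_{10} = v_{2} + v_{3}  ⟹  sig = [3:1,1]
  {4,5,6,9}:  v_{4} + v_{5} + v_{6} + v_{9} = 0  ⟹  sig = [4:]
  {4,6,9,10}:  v_{4} + v_{6} + v_{9} + v_{10} = v_{3}  ⟹  sig = [4:1]

Signatures (|P|; sorted positive RHS coefficients), sorted:
[[2:1], [2:1], [2:1], [2:1,1,2], [2:1,2], [3:1], [3:1], [3:1,1], [4:], [4:1]]


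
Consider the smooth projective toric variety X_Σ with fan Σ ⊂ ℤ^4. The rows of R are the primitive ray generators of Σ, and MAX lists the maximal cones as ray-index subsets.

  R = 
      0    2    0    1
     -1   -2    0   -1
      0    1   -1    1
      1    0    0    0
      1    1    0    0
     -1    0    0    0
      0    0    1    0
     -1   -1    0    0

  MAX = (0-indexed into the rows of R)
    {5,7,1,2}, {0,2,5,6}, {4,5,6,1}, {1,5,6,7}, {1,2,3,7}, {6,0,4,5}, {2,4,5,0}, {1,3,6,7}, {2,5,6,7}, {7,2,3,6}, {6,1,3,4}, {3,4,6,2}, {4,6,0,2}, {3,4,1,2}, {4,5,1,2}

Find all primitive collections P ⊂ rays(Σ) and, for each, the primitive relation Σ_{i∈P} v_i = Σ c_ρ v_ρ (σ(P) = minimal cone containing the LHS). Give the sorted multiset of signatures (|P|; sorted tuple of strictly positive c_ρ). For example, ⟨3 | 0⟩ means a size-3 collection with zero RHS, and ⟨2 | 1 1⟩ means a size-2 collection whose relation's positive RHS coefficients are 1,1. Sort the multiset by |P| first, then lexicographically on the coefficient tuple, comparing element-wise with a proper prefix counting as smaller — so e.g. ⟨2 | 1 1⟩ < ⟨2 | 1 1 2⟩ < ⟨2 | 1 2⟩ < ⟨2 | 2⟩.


7 collections generate NE(X_Σ); each relation:

  • {3,5}:  v_{3} + v_{5} = 0 ; sig = ⟨2 | 0⟩
  • {4,7}:  v_{4} + v_{7} = 0 ; sig = ⟨2 | 0⟩
  • {0,1}:  v_{0} + v_{1} = v_{5} ; sig = ⟨2 | 1⟩
  • {0,3}:  v_{0} + v_{3} = v_{2} + v_{4} + v_{6} ; sig = ⟨2 | 1 1 1⟩
  • {0,7}:  v_{0} + v_{7} = v_{2} + v_{5} + v_{6} ; sig = ⟨2 | 1 1 1⟩
  • {1,2,6}:  v_{1} + v_{2} + v_{6} = v_{7} ; sig = ⟨3 | 1⟩
  • {2,4,5,6}:  v_{2} + v_{4} + v_{5} + v_{6} = v_{0} ; sig = ⟨4 | 1⟩

Sorted signature multiset PRS(X):
    ⟨2 | 0⟩
    ⟨2 | 0⟩
    ⟨2 | 1⟩
    ⟨2 | 1 1 1⟩
    ⟨2 | 1 1 1⟩
    ⟨3 | 1⟩
    ⟨4 | 1⟩


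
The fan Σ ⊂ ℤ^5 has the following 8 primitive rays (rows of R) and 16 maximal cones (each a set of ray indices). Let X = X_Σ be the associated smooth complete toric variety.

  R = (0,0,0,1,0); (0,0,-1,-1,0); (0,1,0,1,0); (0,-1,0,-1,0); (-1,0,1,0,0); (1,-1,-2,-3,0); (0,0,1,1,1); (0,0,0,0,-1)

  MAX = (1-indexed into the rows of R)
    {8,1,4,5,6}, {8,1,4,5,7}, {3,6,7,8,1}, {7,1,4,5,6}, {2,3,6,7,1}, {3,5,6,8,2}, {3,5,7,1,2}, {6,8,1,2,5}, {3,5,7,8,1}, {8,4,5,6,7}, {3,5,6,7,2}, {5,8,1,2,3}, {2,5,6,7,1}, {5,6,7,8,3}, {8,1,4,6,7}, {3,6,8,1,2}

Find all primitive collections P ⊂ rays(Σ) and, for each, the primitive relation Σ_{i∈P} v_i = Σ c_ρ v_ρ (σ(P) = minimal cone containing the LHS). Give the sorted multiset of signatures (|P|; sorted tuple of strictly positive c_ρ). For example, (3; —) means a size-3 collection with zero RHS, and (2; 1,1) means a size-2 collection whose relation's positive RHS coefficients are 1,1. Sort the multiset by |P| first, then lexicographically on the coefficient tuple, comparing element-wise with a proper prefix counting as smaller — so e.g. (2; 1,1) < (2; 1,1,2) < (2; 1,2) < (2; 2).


The 5 primitive collections of Σ (r=8, n=5):

  P = {3,4}:  v_{3} + v_{4} = 0  →  sig = (2; —)
  P = {2,4}:  v_{2} + v_{4} = v_{1} + v_{5} + v_{6}  →  sig = (2; 1,1,1)
  P = {2,7,8}:  v_{2} + v_{7} + v_{8} = 0  →  sig = (3; —)
  P = {1,3,5,6}:  v_{1} + v_{3} + v_{5} + v_{6} = v_{2}  →  sig = (4; 1)
  P = {1,5,6,7,8}:  v_{1} + v_{5} + v_{6} + v_{7} + v_{8} = v_{4}  →  sig = (5; 1)

so the primitive-relation signature multiset is
{ (2; —),  (2; 1,1,1),  (3; —),  (4; 1),  (5; 1) }
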